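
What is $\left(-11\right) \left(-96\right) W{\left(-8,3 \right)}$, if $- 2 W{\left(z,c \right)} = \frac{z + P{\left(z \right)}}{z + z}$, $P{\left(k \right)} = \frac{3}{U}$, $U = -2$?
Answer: $- \frac{627}{2} \approx -313.5$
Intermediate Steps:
$P{\left(k \right)} = - \frac{3}{2}$ ($P{\left(k \right)} = \frac{3}{-2} = 3 \left(- \frac{1}{2}\right) = - \frac{3}{2}$)
$W{\left(z,c \right)} = - \frac{- \frac{3}{2} + z}{4 z}$ ($W{\left(z,c \right)} = - \frac{\left(z - \frac{3}{2}\right) \frac{1}{z + z}}{2} = - \frac{\left(- \frac{3}{2} + z\right) \frac{1}{2 z}}{2} = - \frac{\frac{1}{2} \frac{1}{z} \left(- \frac{3}{2} + z\right)}{2} = - \frac{- \frac{3}{2} + z}{4 z}$)
$\left(-11\right) \left(-96\right) W{\left(-8,3 \right)} = \left(-11\right) \left(-96\right) \frac{3 - -16}{8 \left(-8\right)} = 1056 \cdot \frac{1}{8} \left(- \frac{1}{8}\right) \left(3 + 16\right) = 1056 \cdot \frac{1}{8} \left(- \frac{1}{8}\right) 19 = 1056 \left(- \frac{19}{64}\right) = - \frac{627}{2}$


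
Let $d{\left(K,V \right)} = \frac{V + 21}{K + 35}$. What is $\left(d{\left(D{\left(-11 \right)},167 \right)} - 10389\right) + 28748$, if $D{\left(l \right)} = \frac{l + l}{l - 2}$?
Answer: $\frac{8759687}{477} \approx 18364.0$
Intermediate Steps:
$D{\left(l \right)} = \frac{2 l}{-2 + l}$
$d{\left(K,V \right)} = \frac{21 + V}{35 + K}$
$\left(d{\left(D{\left(-11 \right)},167 \right)} - 10389\right) + 28748 = \left(\frac{21 + 167}{35 + 2 \left(-11\right) \frac{1}{-2 - 11}} - 10389\right) + 28748 = \left(\frac{1}{35 + 2 \left(-11\right) \frac{1}{-13}} \cdot 188 - 10389\right) + 28748 = \left(\frac{1}{35 + 2 \left(-11\right) \left(- \frac{1}{13}\right)} 188 - 10389\right) + 28748 = \left(\frac{1}{35 + \frac{22}{13}} \cdot 188 - 10389\right) + 28748 = \left(\frac{1}{\frac{477}{13}} \cdot 188 - 10389\right) + 28748 = \left(\frac{13}{477} \cdot 188 - 10389\right) + 28748 = \left(\frac{2444}{477} - 10389\right) + 28748 = - \frac{4953109}{477} + 28748 = \frac{8759687}{477}$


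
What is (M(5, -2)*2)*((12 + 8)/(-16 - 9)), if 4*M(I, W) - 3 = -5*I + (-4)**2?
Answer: 12/5 ≈ 2.4000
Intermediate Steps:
M(I, W) = 19/4 - 5*I/4 (M(I, W) = 3/4 + (-5*I + (-4)**2)/4 = 3/4 + (-5*I + 16)/4 = 3/4 + (16 - 5*I)/4 = 3/4 + (4 - 5*I/4) = 19/4 - 5*I/4)
(M(5, -2)*2)*((12 + 8)/(-16 - 9)) = ((19/4 - 5/4*5)*2)*((12 + 8)/(-16 - 9)) = ((19/4 - 25/4)*2)*(20/(-25)) = (-3/2*2)*(20*(-1/25)) = -3*(-4/5) = 12/5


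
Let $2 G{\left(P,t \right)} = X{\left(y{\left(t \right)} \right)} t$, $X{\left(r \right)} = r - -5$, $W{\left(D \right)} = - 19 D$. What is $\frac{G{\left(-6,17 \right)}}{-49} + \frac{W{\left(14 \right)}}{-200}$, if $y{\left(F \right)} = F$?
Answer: $- \frac{12183}{4900} \approx -2.4863$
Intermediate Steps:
$X{\left(r \right)} = 5 + r$ ($X{\left(r \right)} = r + 5 = 5 + r$)
$G{\left(P,t \right)} = \frac{t \left(5 + t\right)}{2}$ ($G{\left(P,t \right)} = \frac{\left(5 + t\right) t}{2} = \frac{t \left(5 + t\right)}{2}$)
$\frac{G{\left(-6,17 \right)}}{-49} + \frac{W{\left(14 \right)}}{-200} = \frac{\frac{1}{2} \cdot 17 \left(5 + 17\right)}{-49} + \frac{\left(-19\right) 14}{-200} = \frac{1}{2} \cdot 17 \cdot 22 \left(- \frac{1}{49}\right) - - \frac{133}{100} = 187 \left(- \frac{1}{49}\right) + \frac{133}{100} = - \frac{187}{49} + \frac{133}{100} = - \frac{12183}{4900}$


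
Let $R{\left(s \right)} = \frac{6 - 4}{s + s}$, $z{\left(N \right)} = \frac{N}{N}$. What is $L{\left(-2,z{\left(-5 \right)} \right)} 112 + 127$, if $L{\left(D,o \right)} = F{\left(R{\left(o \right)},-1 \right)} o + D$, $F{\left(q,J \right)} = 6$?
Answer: $575$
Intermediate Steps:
$z{\left(N \right)} = 1$
$R{\left(s \right)} = \frac{1}{s}$ ($R{\left(s \right)} = \frac{2}{2 s} = 2 \frac{1}{2 s} = \frac{1}{s}$)
$L{\left(D,o \right)} = D + 6 o$ ($L{\left(D,o \right)} = 6 o + D = D + 6 o$)
$L{\left(-2,z{\left(-5 \right)} \right)} 112 + 127 = \left(-2 + 6 \cdot 1\right) 112 + 127 = \left(-2 + 6\right) 112 + 127 = 4 \cdot 112 + 127 = 448 + 127 = 575$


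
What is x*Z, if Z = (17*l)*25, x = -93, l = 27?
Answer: -1067175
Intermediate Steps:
Z = 11475 (Z = (17*27)*25 = 459*25 = 11475)
x*Z = -93*11475 = -1067175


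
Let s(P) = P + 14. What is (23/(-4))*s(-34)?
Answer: 115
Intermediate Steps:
s(P) = 14 + P
(23/(-4))*s(-34) = (23/(-4))*(14 - 34) = (23*(-¼))*(-20) = -23/4*(-20) = 115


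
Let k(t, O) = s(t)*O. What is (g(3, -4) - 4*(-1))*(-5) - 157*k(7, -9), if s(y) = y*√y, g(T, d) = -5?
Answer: 5 + 9891*√7 ≈ 26174.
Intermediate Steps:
s(y) = y^(3/2)
k(t, O) = O*t^(3/2) (k(t, O) = t^(3/2)*O = O*t^(3/2))
(g(3, -4) - 4*(-1))*(-5) - 157*k(7, -9) = (-5 - 4*(-1))*(-5) - (-1413)*7^(3/2) = (-5 + 4)*(-5) - (-1413)*7*√7 = -1*(-5) - (-9891)*√7 = 5 + 9891*√7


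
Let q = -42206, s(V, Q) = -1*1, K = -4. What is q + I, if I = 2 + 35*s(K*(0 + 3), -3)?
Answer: -42239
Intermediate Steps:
s(V, Q) = -1
I = -33 (I = 2 + 35*(-1) = 2 - 35 = -33)
q + I = -42206 - 33 = -42239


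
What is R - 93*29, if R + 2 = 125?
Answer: -2574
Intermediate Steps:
R = 123 (R = -2 + 125 = 123)
R - 93*29 = 123 - 93*29 = 123 - 2697 = -2574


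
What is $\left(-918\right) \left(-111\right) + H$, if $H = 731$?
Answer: $102629$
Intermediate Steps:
$\left(-918\right) \left(-111\right) + H = \left(-918\right) \left(-111\right) + 731 = 101898 + 731 = 102629$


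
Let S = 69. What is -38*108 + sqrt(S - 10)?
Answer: -4104 + sqrt(59) ≈ -4096.3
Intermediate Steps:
-38*108 + sqrt(S - 10) = -38*108 + sqrt(69 - 10) = -4104 + sqrt(59)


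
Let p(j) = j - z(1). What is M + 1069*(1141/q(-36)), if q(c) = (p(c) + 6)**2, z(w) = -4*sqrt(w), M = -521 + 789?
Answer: 1400897/676 ≈ 2072.3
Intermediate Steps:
M = 268
p(j) = 4 + j (p(j) = j - (-4)*sqrt(1) = j - (-4) = j - 1*(-4) = j + 4 = 4 + j)
q(c) = (10 + c)**2 (q(c) = ((4 + c) + 6)**2 = (10 + c)**2)
M + 1069*(1141/q(-36)) = 268 + 1069*(1141/((10 - 36)**2)) = 268 + 1069*(1141/((-26)**2)) = 268 + 1069*(1141/676) = 268 + 1219729/676 = 1400897/676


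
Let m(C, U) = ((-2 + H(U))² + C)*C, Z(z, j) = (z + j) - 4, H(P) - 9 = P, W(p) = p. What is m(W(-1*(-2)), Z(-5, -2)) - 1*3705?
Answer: -3669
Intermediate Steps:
H(P) = 9 + P
Z(z, j) = -4 + j + z (Z(z, j) = (j + z) - 4 = -4 + j + z)
m(C, U) = C*(C + (7 + U)²) (m(C, U) = ((-2 + (9 + U))² + C)*C = ((7 + U)² + C)*C = (C + (7 + U)²)*C = C*(C + (7 + U)²))
m(W(-1*(-2)), Z(-5, -2)) - 1*3705 = (-1*(-2))*(-1*(-2) + (7 + (-4 - 2 - 5))²) - 1*3705 = 2*(2 + (7 - 11)²) - 3705 = 2*(2 + (-4)²) - 3705 = 2*(2 + 16) - 3705 = 2*18 - 3705 = 36 - 3705 = -3669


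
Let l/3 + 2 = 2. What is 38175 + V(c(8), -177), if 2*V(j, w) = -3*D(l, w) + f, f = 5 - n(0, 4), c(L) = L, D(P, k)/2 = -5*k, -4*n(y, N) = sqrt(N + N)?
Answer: 71045/2 + sqrt(2)/4 ≈ 35523.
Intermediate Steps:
n(y, N) = -sqrt(2)*sqrt(N)/4 (n(y, N) = -sqrt(N + N)/4 = -sqrt(2)*sqrt(N)/4)
l = 0 (l = -6 + 3*2 = -6 + 6 = 0)
D(P, k) = -10*k (D(P, k) = 2*(-5*k) = -10*k)
f = 5 + sqrt(2)/2 (f = 5 - (-1)*sqrt(2)*sqrt(4)/4 = 5 - (-1)*sqrt(2)*2/4 = 5 - (-1)*sqrt(2)/2 = 5 + sqrt(2)/2 ≈ 5.7071)
V(j, w) = 5/2 + 15*w + sqrt(2)/4 (V(j, w) = (-(-30)*w + (5 + sqrt(2)/2))/2 = (30*w + (5 + sqrt(2)/2))/2 = (5 + sqrt(2)/2 + 30*w)/2 = 5/2 + 15*w + sqrt(2)/4)
38175 + V(c(8), -177) = 38175 + (5/2 + 15*(-177) + sqrt(2)/4) = 38175 + (5/2 - 2655 + sqrt(2)/4) = 38175 + (-5305/2 + sqrt(2)/4) = 71045/2 + sqrt(2)/4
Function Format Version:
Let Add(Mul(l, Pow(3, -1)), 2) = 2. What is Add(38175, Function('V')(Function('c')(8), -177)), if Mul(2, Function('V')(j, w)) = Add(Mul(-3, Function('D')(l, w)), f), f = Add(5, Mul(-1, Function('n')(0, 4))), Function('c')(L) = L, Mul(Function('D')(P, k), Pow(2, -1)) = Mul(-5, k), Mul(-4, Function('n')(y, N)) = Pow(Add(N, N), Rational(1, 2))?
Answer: Add(Rational(71045, 2), Mul(Rational(1, 4), Pow(2, Rational(1, 2)))) ≈ 35523.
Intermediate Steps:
Function('n')(y, N) = Mul(Rational(-1, 4), Pow(2, Rational(1, 2)), Pow(N, Rational(1, 2))) (Function('n')(y, N) = Mul(Rational(-1, 4), Pow(Add(N, N), Rational(1, 2))) = Mul(Rational(-1, 4), Pow(Mul(2, N), Rational(1, 2))) = Mul(Rational(-1, 4), Mul(Pow(2, Rational(1, 2)), Pow(N, Rational(1, 2)))) = Mul(Rational(-1, 4), Pow(2, Rational(1, 2)), Pow(N, Rational(1, 2))))
l = 0 (l = Add(-6, Mul(3, 2)) = Add(-6, 6) = 0)
Function('D')(P, k) = Mul(-10, k) (Function('D')(P, k) = Mul(2, Mul(-5, k)) = Mul(-10, k))
f = Add(5, Mul(Rational(1, 2), Pow(2, Rational(1, 2)))) (f = Add(5, Mul(-1, Mul(Rational(-1, 4), Pow(2, Rational(1, 2)), Pow(4, Rational(1, 2))))) = Add(5, Mul(-1, Mul(Rational(-1, 4), Pow(2, Rational(1, 2)), 2))) = Add(5, Mul(-1, Mul(Rational(-1, 2), Pow(2, Rational(1, 2))))) = Add(5, Mul(Rational(1, 2), Pow(2, Rational(1, 2)))) ≈ 5.7071)
Function('V')(j, w) = Add(Rational(5, 2), Mul(15, w), Mul(Rational(1, 4), Pow(2, Rational(1, 2)))) (Function('V')(j, w) = Mul(Rational(1, 2), Add(Mul(-3, Mul(-10, w)), Add(5, Mul(Rational(1, 2), Pow(2, Rational(1, 2)))))) = Mul(Rational(1, 2), Add(Mul(30, w), Add(5, Mul(Rational(1, 2), Pow(2, Rational(1, 2)))))) = Mul(Rational(1, 2), Add(5, Mul(Rational(1, 2), Pow(2, Rational(1, 2))), Mul(30, w))) = Add(Rational(5, 2), Mul(15, w), Mul(Rational(1, 4), Pow(2, Rational(1, 2)))))
Add(38175, Function('V')(Function('c')(8), -177)) = Add(38175, Add(Rational(5, 2), Mul(15, -177), Mul(Rational(1, 4), Pow(2, Rational(1, 2))))) = Add(38175, Add(Rational(5, 2), -2655, Mul(Rational(1, 4), Pow(2, Rational(1, 2))))) = Add(38175, Add(Rational(-5305, 2), Mul(Rational(1, 4), Pow(2, Rational(1, 2))))) = Add(Rational(71045, 2), Mul(Rational(1, 4), Pow(2, Rational(1, 2))))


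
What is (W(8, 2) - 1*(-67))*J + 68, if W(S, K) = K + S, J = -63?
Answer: -4783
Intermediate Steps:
(W(8, 2) - 1*(-67))*J + 68 = ((2 + 8) - 1*(-67))*(-63) + 68 = (10 + 67)*(-63) + 68 = 77*(-63) + 68 = -4851 + 68 = -4783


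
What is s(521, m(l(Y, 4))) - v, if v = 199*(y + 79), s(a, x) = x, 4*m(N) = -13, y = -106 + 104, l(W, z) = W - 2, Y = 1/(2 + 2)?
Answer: -61305/4 ≈ -15326.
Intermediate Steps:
Y = ¼ (Y = 1/4 = ¼ ≈ 0.25000)
l(W, z) = -2 + W
y = -2
m(N) = -13/4 (m(N) = (¼)*(-13) = -13/4)
v = 15323 (v = 199*(-2 + 79) = 199*77 = 15323)
s(521, m(l(Y, 4))) - v = -13/4 - 1*15323 = -13/4 - 15323 = -61305/4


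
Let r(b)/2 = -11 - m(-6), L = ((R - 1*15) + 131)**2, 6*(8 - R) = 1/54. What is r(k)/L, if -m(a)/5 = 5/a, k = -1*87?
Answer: -3184272/1614030625 ≈ -0.0019729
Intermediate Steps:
R = 2591/324 (R = 8 - 1/6/54 = 8 - 1/6*1/54 = 8 - 1/324 = 2591/324 ≈ 7.9969)
k = -87
L = 1614030625/104976 (L = ((2591/324 - 1*15) + 131)**2 = ((2591/324 - 15) + 131)**2 = (-2269/324 + 131)**2 = (40175/324)**2 = 1614030625/104976 ≈ 15375.)
m(a) = -25/a
r(b) = -91/3 (r(b) = 2*(-11 - (-25)/(-6)) = 2*(-11 - (-25)*(-1)/6) = 2*(-11 - 1*25/6) = 2*(-11 - 25/6) = 2*(-91/6) = -91/3)
r(k)/L = -91/(3*1614030625/104976) = -91/3*104976/1614030625 = -3184272/1614030625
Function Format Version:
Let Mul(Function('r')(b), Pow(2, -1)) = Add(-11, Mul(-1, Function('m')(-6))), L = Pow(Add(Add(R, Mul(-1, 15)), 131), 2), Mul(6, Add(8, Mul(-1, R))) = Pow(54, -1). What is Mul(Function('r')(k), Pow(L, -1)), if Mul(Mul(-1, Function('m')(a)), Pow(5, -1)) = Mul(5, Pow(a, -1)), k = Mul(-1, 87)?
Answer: Rational(-3184272, 1614030625) ≈ -0.0019729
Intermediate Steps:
R = Rational(2591, 324) (R = Add(8, Mul(Rational(-1, 6), Pow(54, -1))) = Add(8, Mul(Rational(-1, 6), Rational(1, 54))) = Add(8, Rational(-1, 324)) = Rational(2591, 324) ≈ 7.9969)
k = -87
L = Rational(1614030625, 104976) (L = Pow(Add(Add(Rational(2591, 324), Mul(-1, 15)), 131), 2) = Pow(Add(Add(Rational(2591, 324), -15), 131), 2) = Pow(Add(Rational(-2269, 324), 131), 2) = Pow(Rational(40175, 324), 2) = Rational(1614030625, 104976) ≈ 15375.)
Function('m')(a) = Mul(-25, Pow(a, -1)) (Function('m')(a) = Mul(-5, Mul(5, Pow(a, -1))) = Mul(-25, Pow(a, -1)))
Function('r')(b) = Rational(-91, 3) (Function('r')(b) = Mul(2, Add(-11, Mul(-1, Mul(-25, Pow(-6, -1))))) = Mul(2, Add(-11, Mul(-1, Mul(-25, Rational(-1, 6))))) = Mul(2, Add(-11, Mul(-1, Rational(25, 6)))) = Mul(2, Add(-11, Rational(-25, 6))) = Mul(2, Rational(-91, 6)) = Rational(-91, 3))
Mul(Function('r')(k), Pow(L, -1)) = Mul(Rational(-91, 3), Pow(Rational(1614030625, 104976), -1)) = Mul(Rational(-91, 3), Rational(104976, 1614030625)) = Rational(-3184272, 1614030625)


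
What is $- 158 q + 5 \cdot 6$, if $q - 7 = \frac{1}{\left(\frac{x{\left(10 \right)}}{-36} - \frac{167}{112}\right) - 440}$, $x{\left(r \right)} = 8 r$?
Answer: $- \frac{481095724}{447263} \approx -1075.6$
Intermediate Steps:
$q = \frac{3129833}{447263}$ ($q = 7 + \frac{1}{\left(\frac{8 \cdot 10}{-36} - \frac{167}{112}\right) - 440} = 7 + \frac{1}{\left(80 \left(- \frac{1}{36}\right) - \frac{167}{112}\right) - 440} = 7 + \frac{1}{\left(- \frac{20}{9} - \frac{167}{112}\right) - 440} = 7 + \frac{1}{- \frac{3743}{1008} - 440} = 7 + \frac{1}{- \frac{447263}{1008}} = 7 - \frac{1008}{447263} = \frac{3129833}{447263} \approx 6.9977$)
$- 158 q + 5 \cdot 6 = \left(-158\right) \frac{3129833}{447263} + 5 \cdot 6 = - \frac{494513614}{447263} + 30 = - \frac{481095724}{447263}$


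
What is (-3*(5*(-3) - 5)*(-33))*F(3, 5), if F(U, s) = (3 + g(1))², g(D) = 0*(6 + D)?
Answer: -17820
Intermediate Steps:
g(D) = 0
F(U, s) = 9 (F(U, s) = (3 + 0)² = 3² = 9)
(-3*(5*(-3) - 5)*(-33))*F(3, 5) = (-3*(5*(-3) - 5)*(-33))*9 = (-3*(-15 - 5)*(-33))*9 = (-3*(-20)*(-33))*9 = (60*(-33))*9 = -1980*9 = -17820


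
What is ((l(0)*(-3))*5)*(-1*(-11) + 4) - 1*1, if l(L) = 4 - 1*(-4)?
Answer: -1801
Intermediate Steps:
l(L) = 8 (l(L) = 4 + 4 = 8)
((l(0)*(-3))*5)*(-1*(-11) + 4) - 1*1 = ((8*(-3))*5)*(-1*(-11) + 4) - 1*1 = (-24*5)*(11 + 4) - 1 = -120*15 - 1 = -1800 - 1 = -1801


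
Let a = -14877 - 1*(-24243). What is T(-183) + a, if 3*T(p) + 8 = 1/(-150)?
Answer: 4213499/450 ≈ 9363.3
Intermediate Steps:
T(p) = -1201/450 (T(p) = -8/3 + (⅓)/(-150) = -8/3 + (⅓)*(-1/150) = -8/3 - 1/450 = -1201/450)
a = 9366 (a = -14877 + 24243 = 9366)
T(-183) + a = -1201/450 + 9366 = 4213499/450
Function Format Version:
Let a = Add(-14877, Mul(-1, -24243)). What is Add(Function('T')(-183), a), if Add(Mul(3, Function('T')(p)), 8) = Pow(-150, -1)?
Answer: Rational(4213499, 450) ≈ 9363.3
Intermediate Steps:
Function('T')(p) = Rational(-1201, 450) (Function('T')(p) = Add(Rational(-8, 3), Mul(Rational(1, 3), Pow(-150, -1))) = Add(Rational(-8, 3), Mul(Rational(1, 3), Rational(-1, 150))) = Add(Rational(-8, 3), Rational(-1, 450)) = Rational(-1201, 450))
a = 9366 (a = Add(-14877, 24243) = 9366)
Add(Function('T')(-183), a) = Add(Rational(-1201, 450), 9366) = Rational(4213499, 450)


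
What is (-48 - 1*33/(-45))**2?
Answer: 502681/225 ≈ 2234.1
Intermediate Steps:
(-48 - 1*33/(-45))**2 = (-48 - 33*(-1/45))**2 = (-48 + 11/15)**2 = (-709/15)**2 = 502681/225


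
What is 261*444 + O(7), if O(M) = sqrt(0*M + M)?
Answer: 115884 + sqrt(7) ≈ 1.1589e+5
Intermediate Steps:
O(M) = sqrt(M) (O(M) = sqrt(0 + M) = sqrt(M))
261*444 + O(7) = 261*444 + sqrt(7) = 115884 + sqrt(7)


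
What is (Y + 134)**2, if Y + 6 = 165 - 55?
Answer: 56644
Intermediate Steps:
Y = 104 (Y = -6 + (165 - 55) = -6 + 110 = 104)
(Y + 134)**2 = (104 + 134)**2 = 238**2 = 56644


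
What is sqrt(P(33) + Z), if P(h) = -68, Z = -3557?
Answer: 5*I*sqrt(145) ≈ 60.208*I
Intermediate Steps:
sqrt(P(33) + Z) = sqrt(-68 - 3557) = sqrt(-3625) = 5*I*sqrt(145)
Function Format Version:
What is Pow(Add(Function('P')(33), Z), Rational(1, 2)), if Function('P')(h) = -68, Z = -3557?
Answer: Mul(5, I, Pow(145, Rational(1, 2))) ≈ Mul(60.208, I)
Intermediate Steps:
Pow(Add(Function('P')(33), Z), Rational(1, 2)) = Pow(Add(-68, -3557), Rational(1, 2)) = Pow(-3625, Rational(1, 2)) = Mul(5, I, Pow(145, Rational(1, 2)))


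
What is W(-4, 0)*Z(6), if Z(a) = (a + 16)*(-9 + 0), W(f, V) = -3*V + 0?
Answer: 0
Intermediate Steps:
W(f, V) = -3*V
Z(a) = -144 - 9*a (Z(a) = (16 + a)*(-9) = -144 - 9*a)
W(-4, 0)*Z(6) = (-3*0)*(-144 - 9*6) = 0*(-144 - 54) = 0*(-198) = 0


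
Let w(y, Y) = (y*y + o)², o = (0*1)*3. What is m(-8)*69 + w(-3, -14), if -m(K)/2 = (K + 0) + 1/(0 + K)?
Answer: 4809/4 ≈ 1202.3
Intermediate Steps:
o = 0 (o = 0*3 = 0)
w(y, Y) = y⁴ (w(y, Y) = (y*y + 0)² = (y² + 0)² = (y²)² = y⁴)
m(K) = -2*K - 2/K (m(K) = -2*((K + 0) + 1/(0 + K)) = -2*(K + 1/K) = -2*K - 2/K)
m(-8)*69 + w(-3, -14) = (-2*(-8) - 2/(-8))*69 + (-3)⁴ = (16 - 2*(-⅛))*69 + 81 = (16 + ¼)*69 + 81 = (65/4)*69 + 81 = 4485/4 + 81 = 4809/4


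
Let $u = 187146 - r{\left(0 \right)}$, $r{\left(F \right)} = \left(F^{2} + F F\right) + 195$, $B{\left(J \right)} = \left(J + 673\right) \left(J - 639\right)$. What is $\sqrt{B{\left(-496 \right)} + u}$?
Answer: $2 i \sqrt{3486} \approx 118.08 i$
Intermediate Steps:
$B{\left(J \right)} = \left(-639 + J\right) \left(673 + J\right)$ ($B{\left(J \right)} = \left(673 + J\right) \left(-639 + J\right) = \left(-639 + J\right) \left(673 + J\right)$)
$r{\left(F \right)} = 195 + 2 F^{2}$ ($r{\left(F \right)} = \left(F^{2} + F^{2}\right) + 195 = 2 F^{2} + 195 = 195 + 2 F^{2}$)
$u = 186951$ ($u = 187146 - \left(195 + 2 \cdot 0^{2}\right) = 187146 - \left(195 + 2 \cdot 0\right) = 187146 - \left(195 + 0\right) = 187146 - 195 = 186951$)
$\sqrt{B{\left(-496 \right)} + u} = \sqrt{\left(-430047 + \left(-496\right)^{2} + 34 \left(-496\right)\right) + 186951} = \sqrt{\left(-430047 + 246016 - 16864\right) + 186951} = \sqrt{-200895 + 186951} = \sqrt{-13944} = 2 i \sqrt{3486}$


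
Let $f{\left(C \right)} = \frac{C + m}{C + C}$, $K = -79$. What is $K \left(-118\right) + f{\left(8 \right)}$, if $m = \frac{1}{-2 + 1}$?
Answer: $\frac{149159}{16} \approx 9322.4$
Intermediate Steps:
$m = -1$ ($m = \frac{1}{-1} = -1$)
$f{\left(C \right)} = \frac{-1 + C}{2 C}$ ($f{\left(C \right)} = \frac{C - 1}{C + C} = \frac{-1 + C}{2 C}$)
$K \left(-118\right) + f{\left(8 \right)} = \left(-79\right) \left(-118\right) + \frac{-1 + 8}{2 \cdot 8} = 9322 + \frac{1}{2} \cdot \frac{1}{8} \cdot 7 = 9322 + \frac{7}{16} = \frac{149159}{16}$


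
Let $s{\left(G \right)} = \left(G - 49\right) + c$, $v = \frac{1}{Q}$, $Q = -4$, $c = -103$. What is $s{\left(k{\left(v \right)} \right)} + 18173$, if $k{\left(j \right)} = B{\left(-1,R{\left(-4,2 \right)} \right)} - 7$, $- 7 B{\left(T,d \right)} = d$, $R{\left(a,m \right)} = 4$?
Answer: $\frac{126094}{7} \approx 18013.0$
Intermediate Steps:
$B{\left(T,d \right)} = - \frac{d}{7}$
$v = - \frac{1}{4}$ ($v = \frac{1}{-4} = - \frac{1}{4} \approx -0.25$)
$k{\left(j \right)} = - \frac{53}{7}$ ($k{\left(j \right)} = \left(- \frac{1}{7}\right) 4 - 7 = - \frac{4}{7} - 7 = - \frac{53}{7}$)
$s{\left(G \right)} = -152 + G$ ($s{\left(G \right)} = \left(G - 49\right) - 103 = \left(-49 + G\right) - 103 = -152 + G$)
$s{\left(k{\left(v \right)} \right)} + 18173 = \left(-152 - \frac{53}{7}\right) + 18173 = - \frac{1117}{7} + 18173 = \frac{126094}{7}$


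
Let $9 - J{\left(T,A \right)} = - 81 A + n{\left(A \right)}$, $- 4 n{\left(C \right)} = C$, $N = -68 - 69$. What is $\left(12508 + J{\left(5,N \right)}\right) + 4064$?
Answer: $\frac{21799}{4} \approx 5449.8$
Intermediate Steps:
$N = -137$
$n{\left(C \right)} = - \frac{C}{4}$
$J{\left(T,A \right)} = 9 + \frac{325 A}{4}$ ($J{\left(T,A \right)} = 9 - \left(- 81 A - \frac{A}{4}\right) = 9 - - \frac{325 A}{4} = 9 + \frac{325 A}{4}$)
$\left(12508 + J{\left(5,N \right)}\right) + 4064 = \left(12508 + \left(9 + \frac{325}{4} \left(-137\right)\right)\right) + 4064 = \left(12508 + \left(9 - \frac{44525}{4}\right)\right) + 4064 = \left(12508 - \frac{44489}{4}\right) + 4064 = \frac{5543}{4} + 4064 = \frac{21799}{4}$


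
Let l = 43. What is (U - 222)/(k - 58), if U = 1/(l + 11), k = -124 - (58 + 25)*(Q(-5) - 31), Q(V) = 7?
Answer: -11987/97740 ≈ -0.12264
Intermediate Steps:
k = 1868 (k = -124 - (58 + 25)*(7 - 31) = -124 - 83*(-24) = -124 - 1*(-1992) = -124 + 1992 = 1868)
U = 1/54 (U = 1/(43 + 11) = 1/54 ≈ 0.018519)
(U - 222)/(k - 58) = (1/54 - 222)/(1868 - 58) = -11987/54/1810 = -11987/54*1/1810 = -11987/97740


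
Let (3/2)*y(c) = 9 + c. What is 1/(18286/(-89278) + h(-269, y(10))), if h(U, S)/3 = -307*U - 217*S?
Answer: 44639/10691165274 ≈ 4.1753e-6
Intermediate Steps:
y(c) = 6 + 2*c/3 (y(c) = 2*(9 + c)/3 = 6 + 2*c/3)
h(U, S) = -921*U - 651*S (h(U, S) = 3*(-307*U - 217*S) = -921*U - 651*S)
1/(18286/(-89278) + h(-269, y(10))) = 1/(18286/(-89278) + (-921*(-269) - 651*(6 + (⅔)*10))) = 1/(18286*(-1/89278) + (247749 - 651*(6 + 20/3))) = 1/(-9143/44639 + (247749 - 651*38/3)) = 1/(-9143/44639 + (247749 - 8246)) = 1/(-9143/44639 + 239503) = 1/(10691165274/44639) = 44639/10691165274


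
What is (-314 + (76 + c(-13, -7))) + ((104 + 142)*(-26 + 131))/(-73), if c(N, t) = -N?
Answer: -42255/73 ≈ -578.84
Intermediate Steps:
(-314 + (76 + c(-13, -7))) + ((104 + 142)*(-26 + 131))/(-73) = (-314 + (76 - 1*(-13))) + ((104 + 142)*(-26 + 131))/(-73) = (-314 + (76 + 13)) + (246*105)*(-1/73) = (-314 + 89) + 25830*(-1/73) = -225 - 25830/73 = -42255/73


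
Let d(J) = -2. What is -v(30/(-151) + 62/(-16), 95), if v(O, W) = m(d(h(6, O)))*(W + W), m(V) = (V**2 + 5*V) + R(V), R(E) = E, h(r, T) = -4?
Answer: 1520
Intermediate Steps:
m(V) = V**2 + 6*V (m(V) = (V**2 + 5*V) + V = V**2 + 6*V)
v(O, W) = -16*W (v(O, W) = (-2*(6 - 2))*(W + W) = (-2*4)*(2*W) = -16*W)
-v(30/(-151) + 62/(-16), 95) = -(-16)*95 = -1*(-1520) = 1520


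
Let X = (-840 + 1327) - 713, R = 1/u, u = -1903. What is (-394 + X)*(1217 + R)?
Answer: -1435889000/1903 ≈ -7.5454e+5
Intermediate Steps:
R = -1/1903 (R = 1/(-1903) = -1/1903 ≈ -0.00052549)
X = -226 (X = 487 - 713 = -226)
(-394 + X)*(1217 + R) = (-394 - 226)*(1217 - 1/1903) = -620*2315950/1903 = -1435889000/1903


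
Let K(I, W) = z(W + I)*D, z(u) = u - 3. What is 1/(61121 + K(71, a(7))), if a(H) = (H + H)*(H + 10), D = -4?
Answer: 1/59897 ≈ 1.6695e-5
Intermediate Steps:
z(u) = -3 + u
a(H) = 2*H*(10 + H) (a(H) = (2*H)*(10 + H) = 2*H*(10 + H))
K(I, W) = 12 - 4*I - 4*W (K(I, W) = (-3 + (W + I))*(-4) = (-3 + (I + W))*(-4) = (-3 + I + W)*(-4) = 12 - 4*I - 4*W)
1/(61121 + K(71, a(7))) = 1/(61121 + (12 - 4*71 - 8*7*(10 + 7))) = 1/(61121 + (12 - 284 - 8*7*17)) = 1/(61121 + (12 - 284 - 4*238)) = 1/(61121 + (12 - 284 - 952)) = 1/(61121 - 1224) = 1/59897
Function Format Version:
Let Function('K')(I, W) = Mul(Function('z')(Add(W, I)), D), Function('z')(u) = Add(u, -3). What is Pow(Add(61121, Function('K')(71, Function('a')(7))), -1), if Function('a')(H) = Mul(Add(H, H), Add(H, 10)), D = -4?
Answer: Rational(1, 59897) ≈ 1.6695e-5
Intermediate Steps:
Function('z')(u) = Add(-3, u)
Function('a')(H) = Mul(2, H, Add(10, H)) (Function('a')(H) = Mul(Mul(2, H), Add(10, H)) = Mul(2, H, Add(10, H)))
Function('K')(I, W) = Add(12, Mul(-4, I), Mul(-4, W)) (Function('K')(I, W) = Mul(Add(-3, Add(W, I)), -4) = Mul(Add(-3, Add(I, W)), -4) = Mul(Add(-3, I, W), -4) = Add(12, Mul(-4, I), Mul(-4, W)))
Pow(Add(61121, Function('K')(71, Function('a')(7))), -1) = Pow(Add(61121, Add(12, Mul(-4, 71), Mul(-4, Mul(2, 7, Add(10, 7))))), -1) = Pow(Add(61121, Add(12, -284, Mul(-4, Mul(2, 7, 17)))), -1) = Pow(Add(61121, Add(12, -284, Mul(-4, 238))), -1) = Pow(Add(61121, Add(12, -284, -952)), -1) = Pow(Add(61121, -1224), -1) = Pow(59897, -1) = Rational(1, 59897)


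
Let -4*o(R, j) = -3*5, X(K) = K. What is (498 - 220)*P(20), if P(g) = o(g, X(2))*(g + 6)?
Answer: 27105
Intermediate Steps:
o(R, j) = 15/4 (o(R, j) = -(-3)*5/4 = -1/4*(-15) = 15/4)
P(g) = 45/2 + 15*g/4 (P(g) = 15*(g + 6)/4 = 15*(6 + g)/4 = 45/2 + 15*g/4)
(498 - 220)*P(20) = (498 - 220)*(45/2 + (15/4)*20) = 278*(45/2 + 75) = 278*(195/2) = 27105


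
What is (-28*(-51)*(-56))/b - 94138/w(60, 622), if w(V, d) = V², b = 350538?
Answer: -2773902587/105161400 ≈ -26.378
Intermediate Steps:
(-28*(-51)*(-56))/b - 94138/w(60, 622) = (-28*(-51)*(-56))/350538 - 94138/(60²) = (1428*(-56))*(1/350538) - 94138/3600 = -79968*1/350538 - 94138*1/3600 = -13328/58423 - 47069/1800 = -2773902587/105161400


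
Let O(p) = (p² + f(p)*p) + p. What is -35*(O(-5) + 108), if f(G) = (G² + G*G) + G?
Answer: 3395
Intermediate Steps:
f(G) = G + 2*G² (f(G) = (G² + G²) + G = 2*G² + G = G + 2*G²)
O(p) = p + p² + p²*(1 + 2*p) (O(p) = (p² + (p*(1 + 2*p))*p) + p = (p² + p²*(1 + 2*p)) + p = p + p² + p²*(1 + 2*p))
-35*(O(-5) + 108) = -35*(-5*(1 - 5 - 5*(1 + 2*(-5))) + 108) = -35*(-5*(1 - 5 - 5*(1 - 10)) + 108) = -35*(-5*(1 - 5 - 5*(-9)) + 108) = -35*(-5*(1 - 5 + 45) + 108) = -35*(-5*41 + 108) = -35*(-205 + 108) = -35*(-97) = 3395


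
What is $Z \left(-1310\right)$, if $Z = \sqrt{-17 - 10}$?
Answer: $- 3930 i \sqrt{3} \approx - 6807.0 i$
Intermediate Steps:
$Z = 3 i \sqrt{3}$ ($Z = \sqrt{-27} = 3 i \sqrt{3} \approx 5.1962 i$)
$Z \left(-1310\right) = 3 i \sqrt{3} \left(-1310\right) = - 3930 i \sqrt{3}$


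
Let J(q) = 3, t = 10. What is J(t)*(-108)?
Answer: -324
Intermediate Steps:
J(t)*(-108) = 3*(-108) = -324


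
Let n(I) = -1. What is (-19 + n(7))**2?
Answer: 400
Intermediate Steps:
(-19 + n(7))**2 = (-19 - 1)**2 = (-20)**2 = 400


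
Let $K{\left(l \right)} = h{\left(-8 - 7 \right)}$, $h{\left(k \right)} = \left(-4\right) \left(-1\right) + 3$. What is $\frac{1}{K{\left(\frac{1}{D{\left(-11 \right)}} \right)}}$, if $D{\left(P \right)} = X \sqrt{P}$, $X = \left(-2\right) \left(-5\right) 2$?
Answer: $\frac{1}{7} \approx 0.14286$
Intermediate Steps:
$X = 20$ ($X = 10 \cdot 2 = 20$)
$D{\left(P \right)} = 20 \sqrt{P}$
$h{\left(k \right)} = 7$ ($h{\left(k \right)} = 4 + 3 = 7$)
$K{\left(l \right)} = 7$
$\frac{1}{K{\left(\frac{1}{D{\left(-11 \right)}} \right)}} = \frac{1}{7}$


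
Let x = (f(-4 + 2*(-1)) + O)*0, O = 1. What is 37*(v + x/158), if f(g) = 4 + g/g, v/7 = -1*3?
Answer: -777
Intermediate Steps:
v = -21 (v = 7*(-1*3) = 7*(-3) = -21)
f(g) = 5 (f(g) = 4 + 1 = 5)
x = 0 (x = (5 + 1)*0 = 6*0 = 0)
37*(v + x/158) = 37*(-21 + 0/158) = 37*(-21 + 0*(1/158)) = 37*(-21 + 0) = 37*(-21) = -777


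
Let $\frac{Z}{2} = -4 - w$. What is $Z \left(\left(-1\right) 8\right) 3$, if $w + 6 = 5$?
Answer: $144$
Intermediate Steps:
$w = -1$ ($w = -6 + 5 = -1$)
$Z = -6$ ($Z = 2 \left(-4 - -1\right) = 2 \left(-4 + 1\right) = 2 \left(-3\right) = -6$)
$Z \left(\left(-1\right) 8\right) 3 = - 6 \left(\left(-1\right) 8\right) 3 = \left(-6\right) \left(-8\right) 3 = 48 \cdot 3 = 144$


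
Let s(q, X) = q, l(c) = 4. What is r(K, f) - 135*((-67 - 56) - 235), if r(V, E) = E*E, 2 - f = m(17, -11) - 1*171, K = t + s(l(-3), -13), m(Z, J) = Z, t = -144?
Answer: 72666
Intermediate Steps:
K = -140 (K = -144 + 4 = -140)
f = 156 (f = 2 - (17 - 1*171) = 2 - (17 - 171) = 2 - 1*(-154) = 2 + 154 = 156)
r(V, E) = E**2
r(K, f) - 135*((-67 - 56) - 235) = 156**2 - 135*((-67 - 56) - 235) = 24336 - 135*(-123 - 235) = 24336 - 135*(-358) = 24336 + 48330 = 72666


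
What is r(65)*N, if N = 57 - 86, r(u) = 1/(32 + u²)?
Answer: -29/4257 ≈ -0.0068123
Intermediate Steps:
N = -29
r(65)*N = -29/(32 + 65²) = -29/(32 + 4225) = -29/4257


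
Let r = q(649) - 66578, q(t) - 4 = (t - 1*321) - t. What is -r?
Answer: 66895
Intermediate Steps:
q(t) = -317 (q(t) = 4 + ((t - 1*321) - t) = 4 + ((t - 321) - t) = 4 + ((-321 + t) - t) = 4 - 321 = -317)
r = -66895 (r = -317 - 66578 = -66895)
-r = -1*(-66895) = 66895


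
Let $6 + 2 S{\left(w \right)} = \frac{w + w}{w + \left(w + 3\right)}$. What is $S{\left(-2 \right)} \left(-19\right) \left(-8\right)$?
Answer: $-152$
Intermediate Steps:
$S{\left(w \right)} = -3 + \frac{w}{3 + 2 w}$ ($S{\left(w \right)} = -3 + \frac{\left(w + w\right) \frac{1}{w + \left(w + 3\right)}}{2} = -3 + \frac{2 w \frac{1}{w + \left(3 + w\right)}}{2} = -3 + \frac{2 w \frac{1}{3 + 2 w}}{2} = -3 + \frac{w}{3 + 2 w}$)
$S{\left(-2 \right)} \left(-19\right) \left(-8\right) = \frac{-9 - -10}{3 + 2 \left(-2\right)} \left(-19\right) \left(-8\right) = \frac{-9 + 10}{3 - 4} \left(-19\right) \left(-8\right) = \frac{1}{-1} \cdot 1 \left(-19\right) \left(-8\right) = \left(-1\right) 1 \left(-19\right) \left(-8\right) = \left(-1\right) \left(-19\right) \left(-8\right) = 19 \left(-8\right) = -152$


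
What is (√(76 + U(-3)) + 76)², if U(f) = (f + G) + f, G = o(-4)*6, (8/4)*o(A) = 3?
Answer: (76 + √79)² ≈ 7206.0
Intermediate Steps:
o(A) = 3/2 (o(A) = (½)*3 = 3/2)
G = 9 (G = (3/2)*6 = 9)
U(f) = 9 + 2*f (U(f) = (f + 9) + f = (9 + f) + f = 9 + 2*f)
(√(76 + U(-3)) + 76)² = (√(76 + (9 + 2*(-3))) + 76)² = (√(76 + (9 - 6)) + 76)² = (√(76 + 3) + 76)² = (√79 + 76)² = (76 + √79)²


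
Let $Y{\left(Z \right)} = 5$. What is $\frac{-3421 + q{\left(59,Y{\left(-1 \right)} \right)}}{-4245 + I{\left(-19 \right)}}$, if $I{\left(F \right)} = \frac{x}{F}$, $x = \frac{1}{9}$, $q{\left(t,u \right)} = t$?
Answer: $\frac{287451}{362948} \approx 0.79199$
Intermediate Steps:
$x = \frac{1}{9} \approx 0.11111$
$I{\left(F \right)} = \frac{1}{9 F}$
$\frac{-3421 + q{\left(59,Y{\left(-1 \right)} \right)}}{-4245 + I{\left(-19 \right)}} = \frac{-3421 + 59}{-4245 + \frac{1}{9 \left(-19\right)}} = - \frac{3362}{-4245 + \frac{1}{9} \left(- \frac{1}{19}\right)} = - \frac{3362}{-4245 - \frac{1}{171}} = - \frac{3362}{- \frac{725896}{171}} = \left(-3362\right) \left(- \frac{171}{725896}\right) = \frac{287451}{362948}$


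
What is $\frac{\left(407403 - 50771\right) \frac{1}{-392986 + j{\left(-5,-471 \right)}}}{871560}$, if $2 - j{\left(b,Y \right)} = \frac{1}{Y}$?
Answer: $- \frac{6998903}{6721741738845} \approx -1.0412 \cdot 10^{-6}$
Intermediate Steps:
$j{\left(b,Y \right)} = 2 - \frac{1}{Y}$
$\frac{\left(407403 - 50771\right) \frac{1}{-392986 + j{\left(-5,-471 \right)}}}{871560} = \frac{\left(407403 - 50771\right) \frac{1}{-392986 + \left(2 - \frac{1}{-471}\right)}}{871560} = \frac{356632}{-392986 + \left(2 - - \frac{1}{471}\right)} \frac{1}{871560} = \frac{356632}{-392986 + \left(2 + \frac{1}{471}\right)} \frac{1}{871560} = \frac{356632}{-392986 + \frac{943}{471}} \cdot \frac{1}{871560} = \frac{356632}{- \frac{185095463}{471}} \cdot \frac{1}{871560} = 356632 \left(- \frac{471}{185095463}\right) \frac{1}{871560} = \left(- \frac{167973672}{185095463}\right) \frac{1}{871560} = - \frac{6998903}{6721741738845}$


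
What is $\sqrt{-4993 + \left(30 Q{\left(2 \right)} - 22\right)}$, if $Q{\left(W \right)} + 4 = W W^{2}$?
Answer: $i \sqrt{4895} \approx 69.964 i$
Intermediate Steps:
$Q{\left(W \right)} = -4 + W^{3}$ ($Q{\left(W \right)} = -4 + W W^{2} = -4 + W^{3}$)
$\sqrt{-4993 + \left(30 Q{\left(2 \right)} - 22\right)} = \sqrt{-4993 - \left(22 - 30 \left(-4 + 2^{3}\right)\right)} = \sqrt{-4993 - \left(22 - 30 \left(-4 + 8\right)\right)} = \sqrt{-4993 + \left(30 \cdot 4 - 22\right)} = \sqrt{-4993 + \left(120 - 22\right)} = \sqrt{-4993 + 98} = \sqrt{-4895} = i \sqrt{4895}$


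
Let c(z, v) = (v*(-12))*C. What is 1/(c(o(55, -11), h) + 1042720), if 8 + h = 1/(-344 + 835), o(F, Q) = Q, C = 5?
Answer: 491/512211140 ≈ 9.5859e-7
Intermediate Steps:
h = -3927/491 (h = -8 + 1/(-344 + 835) = -8 + 1/491 = -3927/491 ≈ -7.9980)
c(z, v) = -60*v (c(z, v) = (v*(-12))*5 = -12*v*5 = -60*v)
1/(c(o(55, -11), h) + 1042720) = 1/(-60*(-3927/491) + 1042720) = 1/(235620/491 + 1042720) = 1/(512211140/491) = 491/512211140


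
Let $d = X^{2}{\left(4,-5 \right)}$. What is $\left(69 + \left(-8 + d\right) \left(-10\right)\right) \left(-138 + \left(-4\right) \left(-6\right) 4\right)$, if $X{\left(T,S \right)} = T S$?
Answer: $161742$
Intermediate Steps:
$X{\left(T,S \right)} = S T$
$d = 400$ ($d = \left(\left(-5\right) 4\right)^{2} = \left(-20\right)^{2} = 400$)
$\left(69 + \left(-8 + d\right) \left(-10\right)\right) \left(-138 + \left(-4\right) \left(-6\right) 4\right) = \left(69 + \left(-8 + 400\right) \left(-10\right)\right) \left(-138 + \left(-4\right) \left(-6\right) 4\right) = \left(69 + 392 \left(-10\right)\right) \left(-138 + 24 \cdot 4\right) = \left(69 - 3920\right) \left(-138 + 96\right) = \left(-3851\right) \left(-42\right) = 161742$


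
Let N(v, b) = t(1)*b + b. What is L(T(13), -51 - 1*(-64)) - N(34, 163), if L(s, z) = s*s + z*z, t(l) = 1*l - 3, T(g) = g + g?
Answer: 1008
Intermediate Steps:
T(g) = 2*g
t(l) = -3 + l (t(l) = l - 3 = -3 + l)
L(s, z) = s² + z²
N(v, b) = -b (N(v, b) = (-3 + 1)*b + b = -2*b + b = -b)
L(T(13), -51 - 1*(-64)) - N(34, 163) = ((2*13)² + (-51 - 1*(-64))²) - (-1)*163 = (26² + (-51 + 64)²) - 1*(-163) = (676 + 13²) + 163 = (676 + 169) + 163 = 845 + 163 = 1008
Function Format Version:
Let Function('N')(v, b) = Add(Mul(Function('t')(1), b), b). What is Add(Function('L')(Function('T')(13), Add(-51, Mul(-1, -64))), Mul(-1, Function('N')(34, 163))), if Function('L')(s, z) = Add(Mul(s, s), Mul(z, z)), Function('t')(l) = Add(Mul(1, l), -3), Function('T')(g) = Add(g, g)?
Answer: 1008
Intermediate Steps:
Function('T')(g) = Mul(2, g)
Function('t')(l) = Add(-3, l) (Function('t')(l) = Add(l, -3) = Add(-3, l))
Function('L')(s, z) = Add(Pow(s, 2), Pow(z, 2))
Function('N')(v, b) = Mul(-1, b) (Function('N')(v, b) = Add(Mul(Add(-3, 1), b), b) = Add(Mul(-2, b), b) = Mul(-1, b))
Add(Function('L')(Function('T')(13), Add(-51, Mul(-1, -64))), Mul(-1, Function('N')(34, 163))) = Add(Add(Pow(Mul(2, 13), 2), Pow(Add(-51, Mul(-1, -64)), 2)), Mul(-1, Mul(-1, 163))) = Add(Add(Pow(26, 2), Pow(Add(-51, 64), 2)), Mul(-1, -163)) = Add(Add(676, Pow(13, 2)), 163) = Add(Add(676, 169), 163) = Add(845, 163) = 1008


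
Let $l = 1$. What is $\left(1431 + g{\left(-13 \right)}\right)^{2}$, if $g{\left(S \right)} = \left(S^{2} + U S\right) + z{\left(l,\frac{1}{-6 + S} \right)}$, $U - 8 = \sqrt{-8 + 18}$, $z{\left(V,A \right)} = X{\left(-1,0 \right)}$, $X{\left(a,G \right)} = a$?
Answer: $2236715 - 38870 \sqrt{10} \approx 2.1138 \cdot 10^{6}$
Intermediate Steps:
$z{\left(V,A \right)} = -1$
$U = 8 + \sqrt{10}$ ($U = 8 + \sqrt{-8 + 18} = 8 + \sqrt{10} \approx 11.162$)
$g{\left(S \right)} = -1 + S^{2} + S \left(8 + \sqrt{10}\right)$ ($g{\left(S \right)} = \left(S^{2} + \left(8 + \sqrt{10}\right) S\right) - 1 = \left(S^{2} + S \left(8 + \sqrt{10}\right)\right) - 1 = -1 + S^{2} + S \left(8 + \sqrt{10}\right)$)
$\left(1431 + g{\left(-13 \right)}\right)^{2} = \left(1431 - \left(1 - 169 + 13 \left(8 + \sqrt{10}\right)\right)\right)^{2} = \left(1431 - \left(-64 + 13 \sqrt{10}\right)\right)^{2} = \left(1431 + \left(64 - 13 \sqrt{10}\right)\right)^{2} = \left(1495 - 13 \sqrt{10}\right)^{2}$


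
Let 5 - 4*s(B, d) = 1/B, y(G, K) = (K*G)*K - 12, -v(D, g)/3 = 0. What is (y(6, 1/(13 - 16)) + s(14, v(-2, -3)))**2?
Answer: 2879809/28224 ≈ 102.03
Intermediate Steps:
v(D, g) = 0 (v(D, g) = -3*0 = 0)
y(G, K) = -12 + G*K**2 (y(G, K) = (G*K)*K - 12 = G*K**2 - 12 = -12 + G*K**2)
s(B, d) = 5/4 - 1/(4*B)
(y(6, 1/(13 - 16)) + s(14, v(-2, -3)))**2 = ((-12 + 6*(1/(13 - 16))**2) + (1/4)*(-1 + 5*14)/14)**2 = ((-12 + 6*(1/(-3))**2) + (1/4)*(1/14)*(-1 + 70))**2 = ((-12 + 6*(-1/3)**2) + (1/4)*(1/14)*69)**2 = ((-12 + 6*(1/9)) + 69/56)**2 = ((-12 + 2/3) + 69/56)**2 = (-34/3 + 69/56)**2 = (-1697/168)**2 = 2879809/28224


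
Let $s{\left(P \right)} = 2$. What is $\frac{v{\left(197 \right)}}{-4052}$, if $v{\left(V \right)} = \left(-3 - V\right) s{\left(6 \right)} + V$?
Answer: $\frac{203}{4052} \approx 0.050099$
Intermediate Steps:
$v{\left(V \right)} = -6 - V$ ($v{\left(V \right)} = \left(-3 - V\right) 2 + V = \left(-6 - 2 V\right) + V = -6 - V$)
$\frac{v{\left(197 \right)}}{-4052} = \frac{-6 - 197}{-4052} = \left(-6 - 197\right) \left(- \frac{1}{4052}\right) = \left(-203\right) \left(- \frac{1}{4052}\right) = \frac{203}{4052}$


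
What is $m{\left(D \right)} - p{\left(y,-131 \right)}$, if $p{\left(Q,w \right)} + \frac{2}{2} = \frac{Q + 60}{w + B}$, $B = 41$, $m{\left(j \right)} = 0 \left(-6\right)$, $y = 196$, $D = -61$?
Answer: $\frac{173}{45} \approx 3.8444$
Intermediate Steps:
$m{\left(j \right)} = 0$
$p{\left(Q,w \right)} = -1 + \frac{60 + Q}{41 + w}$ ($p{\left(Q,w \right)} = -1 + \frac{Q + 60}{w + 41} = -1 + \frac{60 + Q}{41 + w}$)
$m{\left(D \right)} - p{\left(y,-131 \right)} = 0 - \frac{19 + 196 - -131}{41 - 131} = 0 - \frac{19 + 196 + 131}{-90} = 0 - \left(- \frac{1}{90}\right) 346 = 0 - - \frac{173}{45} = 0 + \frac{173}{45} = \frac{173}{45}$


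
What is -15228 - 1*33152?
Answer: -48380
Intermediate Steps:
-15228 - 1*33152 = -15228 - 33152 = -48380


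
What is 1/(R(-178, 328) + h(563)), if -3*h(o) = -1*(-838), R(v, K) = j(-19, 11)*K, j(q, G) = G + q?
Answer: -3/8710 ≈ -0.00034443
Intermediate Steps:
R(v, K) = -8*K (R(v, K) = (11 - 19)*K = -8*K)
h(o) = -838/3 (h(o) = -(-1)*(-838)/3 = -⅓*838 = -838/3)
1/(R(-178, 328) + h(563)) = 1/(-8*328 - 838/3) = 1/(-2624 - 838/3) = 1/(-8710/3) = -3/8710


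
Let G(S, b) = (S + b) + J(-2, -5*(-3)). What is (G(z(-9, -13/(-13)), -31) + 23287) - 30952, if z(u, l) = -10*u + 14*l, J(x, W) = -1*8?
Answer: -7600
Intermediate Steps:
J(x, W) = -8
G(S, b) = -8 + S + b (G(S, b) = (S + b) - 8 = -8 + S + b)
(G(z(-9, -13/(-13)), -31) + 23287) - 30952 = ((-8 + (-10*(-9) + 14*(-13/(-13))) - 31) + 23287) - 30952 = ((-8 + (90 + 14*(-13*(-1/13))) - 31) + 23287) - 30952 = ((-8 + (90 + 14*1) - 31) + 23287) - 30952 = ((-8 + (90 + 14) - 31) + 23287) - 30952 = ((-8 + 104 - 31) + 23287) - 30952 = (65 + 23287) - 30952 = 23352 - 30952 = -7600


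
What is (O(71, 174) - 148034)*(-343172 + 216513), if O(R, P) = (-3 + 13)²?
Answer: 18737172506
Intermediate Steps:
O(R, P) = 100 (O(R, P) = 10² = 100)
(O(71, 174) - 148034)*(-343172 + 216513) = (100 - 148034)*(-343172 + 216513) = -147934*(-126659) = 18737172506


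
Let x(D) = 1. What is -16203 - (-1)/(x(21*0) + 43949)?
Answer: -712121849/43950 ≈ -16203.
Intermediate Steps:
-16203 - (-1)/(x(21*0) + 43949) = -16203 - (-1)/(1 + 43949) = -16203 - (-1)/43950 = -16203 - 1*(-1/43950) = -16203 + 1/43950 = -712121849/43950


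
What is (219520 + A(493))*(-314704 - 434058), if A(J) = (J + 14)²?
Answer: -356836757578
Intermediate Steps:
A(J) = (14 + J)²
(219520 + A(493))*(-314704 - 434058) = (219520 + (14 + 493)²)*(-314704 - 434058) = (219520 + 507²)*(-748762) = (219520 + 257049)*(-748762) = 476569*(-748762) = -356836757578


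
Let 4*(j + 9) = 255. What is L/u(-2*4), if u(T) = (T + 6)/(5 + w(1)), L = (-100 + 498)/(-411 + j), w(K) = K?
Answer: 1592/475 ≈ 3.3516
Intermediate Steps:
j = 219/4 (j = -9 + (¼)*255 = -9 + 255/4 = 219/4 ≈ 54.750)
L = -1592/1425 (L = (-100 + 498)/(-411 + 219/4) = 398/(-1425/4) = 398*(-4/1425) = -1592/1425 ≈ -1.1172)
u(T) = 1 + T/6 (u(T) = (T + 6)/(5 + 1) = (6 + T)/6 = (6 + T)*(⅙) = 1 + T/6)
L/u(-2*4) = -1592/(1425*(1 + (-2*4)/6)) = -1592/(1425*(1 + (⅙)*(-8))) = -1592/(1425*(1 - 4/3)) = -1592/(1425*(-⅓)) = -1592/1425*(-3) = 1592/475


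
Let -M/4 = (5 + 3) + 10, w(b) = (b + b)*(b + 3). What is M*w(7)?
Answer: -10080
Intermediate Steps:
w(b) = 2*b*(3 + b) (w(b) = (2*b)*(3 + b) = 2*b*(3 + b))
M = -72 (M = -4*((5 + 3) + 10) = -4*(8 + 10) = -4*18 = -72)
M*w(7) = -144*7*(3 + 7) = -144*7*10 = -72*140 = -10080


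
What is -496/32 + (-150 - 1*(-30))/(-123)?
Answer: -1191/82 ≈ -14.524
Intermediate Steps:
-496/32 + (-150 - 1*(-30))/(-123) = -496*1/32 + (-150 + 30)*(-1/123) = -31/2 - 120*(-1/123) = -31/2 + 40/41 = -1191/82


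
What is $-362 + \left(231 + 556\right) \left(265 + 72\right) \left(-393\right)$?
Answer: $-104231429$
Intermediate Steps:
$-362 + \left(231 + 556\right) \left(265 + 72\right) \left(-393\right) = -362 + 787 \cdot 337 \left(-393\right) = -362 + 265219 \left(-393\right) = -362 - 104231067 = -104231429$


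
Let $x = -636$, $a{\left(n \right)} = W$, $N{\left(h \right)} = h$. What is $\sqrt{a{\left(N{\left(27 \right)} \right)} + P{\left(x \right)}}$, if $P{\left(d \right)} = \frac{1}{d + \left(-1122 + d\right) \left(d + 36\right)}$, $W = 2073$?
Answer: $\frac{\sqrt{575911396446393}}{527082} \approx 45.53$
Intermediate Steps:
$a{\left(n \right)} = 2073$
$P{\left(d \right)} = \frac{1}{d + \left(-1122 + d\right) \left(36 + d\right)}$
$\sqrt{a{\left(N{\left(27 \right)} \right)} + P{\left(x \right)}} = \sqrt{2073 + \frac{1}{-40392 + \left(-636\right)^{2} - -690060}} = \sqrt{2073 + \frac{1}{-40392 + 404496 + 690060}} = \sqrt{2073 + \frac{1}{1054164}} = \sqrt{\frac{2185281973}{1054164}} = \frac{\sqrt{575911396446393}}{527082}$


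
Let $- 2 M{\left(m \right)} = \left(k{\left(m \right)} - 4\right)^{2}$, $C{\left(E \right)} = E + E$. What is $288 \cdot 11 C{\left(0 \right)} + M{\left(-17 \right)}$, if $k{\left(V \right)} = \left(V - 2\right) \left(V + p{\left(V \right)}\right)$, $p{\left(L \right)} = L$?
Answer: $-206082$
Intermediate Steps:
$C{\left(E \right)} = 2 E$
$k{\left(V \right)} = 2 V \left(-2 + V\right)$ ($k{\left(V \right)} = \left(V - 2\right) \left(V + V\right) = \left(-2 + V\right) 2 V = 2 V \left(-2 + V\right)$)
$M{\left(m \right)} = - \frac{\left(-4 + 2 m \left(-2 + m\right)\right)^{2}}{2}$ ($M{\left(m \right)} = - \frac{\left(2 m \left(-2 + m\right) - 4\right)^{2}}{2} = - \frac{\left(-4 + 2 m \left(-2 + m\right)\right)^{2}}{2}$)
$288 \cdot 11 C{\left(0 \right)} + M{\left(-17 \right)} = 288 \cdot 11 \cdot 2 \cdot 0 - 2 \left(2 - \left(-17\right)^{2} + 2 \left(-17\right)\right)^{2} = 288 \cdot 11 \cdot 0 - 2 \left(2 - 289 - 34\right)^{2} = 288 \cdot 0 - 2 \left(2 - 289 - 34\right)^{2} = 0 - 2 \left(-321\right)^{2} = 0 - 206082 = -206082$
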